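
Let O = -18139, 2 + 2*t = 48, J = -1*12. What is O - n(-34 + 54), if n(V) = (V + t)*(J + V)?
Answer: -18483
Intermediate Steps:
J = -12
t = 23 (t = -1 + (½)*48 = -1 + 24 = 23)
n(V) = (-12 + V)*(23 + V) (n(V) = (V + 23)*(-12 + V) = (23 + V)*(-12 + V) = (-12 + V)*(23 + V))
O - n(-34 + 54) = -18139 - (-276 + (-34 + 54)² + 11*(-34 + 54)) = -18139 - (-276 + 20² + 11*20) = -18139 - (-276 + 400 + 220) = -18139 - 1*344 = -18139 - 344 = -18483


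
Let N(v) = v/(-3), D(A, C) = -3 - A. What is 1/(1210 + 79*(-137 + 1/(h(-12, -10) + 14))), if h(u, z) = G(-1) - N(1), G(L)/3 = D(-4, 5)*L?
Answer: -34/326605 ≈ -0.00010410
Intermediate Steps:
N(v) = -v/3 (N(v) = v*(-⅓) = -v/3)
G(L) = 3*L (G(L) = 3*((-3 - 1*(-4))*L) = 3*((-3 + 4)*L) = 3*(1*L) = 3*L)
h(u, z) = -8/3 (h(u, z) = 3*(-1) - (-1)/3 = -3 - 1*(-⅓) = -3 + ⅓ = -8/3)
1/(1210 + 79*(-137 + 1/(h(-12, -10) + 14))) = 1/(1210 + 79*(-137 + 1/(-8/3 + 14))) = 1/(1210 + 79*(-137 + 1/(34/3))) = 1/(1210 + 79*(-137 + 3/34)) = 1/(1210 + 79*(-4655/34)) = 1/(1210 - 367745/34) = 1/(-326605/34) = -34/326605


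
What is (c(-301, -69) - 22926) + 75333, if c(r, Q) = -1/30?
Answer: 1572209/30 ≈ 52407.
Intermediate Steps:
c(r, Q) = -1/30 (c(r, Q) = -1*1/30 = -1/30)
(c(-301, -69) - 22926) + 75333 = (-1/30 - 22926) + 75333 = -687781/30 + 75333 = 1572209/30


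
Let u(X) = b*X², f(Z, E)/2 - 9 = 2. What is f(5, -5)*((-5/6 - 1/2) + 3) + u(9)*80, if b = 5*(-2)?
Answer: -194290/3 ≈ -64763.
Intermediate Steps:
f(Z, E) = 22 (f(Z, E) = 18 + 2*2 = 18 + 4 = 22)
b = -10
u(X) = -10*X²
f(5, -5)*((-5/6 - 1/2) + 3) + u(9)*80 = 22*((-5/6 - 1/2) + 3) - 10*9²*80 = 22*((-5*⅙ - 1*½) + 3) - 10*81*80 = 22*((-⅚ - ½) + 3) - 810*80 = 22*(-4/3 + 3) - 64800 = 22*(5/3) - 64800 = 110/3 - 64800 = -194290/3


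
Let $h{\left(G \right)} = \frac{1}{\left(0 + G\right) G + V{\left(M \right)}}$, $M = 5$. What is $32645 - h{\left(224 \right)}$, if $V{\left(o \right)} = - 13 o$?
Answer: $\frac{1635873594}{50111} \approx 32645.0$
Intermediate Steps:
$h{\left(G \right)} = \frac{1}{-65 + G^{2}}$ ($h{\left(G \right)} = \frac{1}{\left(0 + G\right) G - 65} = \frac{1}{G G - 65} = \frac{1}{G^{2} - 65} = \frac{1}{-65 + G^{2}}$)
$32645 - h{\left(224 \right)} = 32645 - \frac{1}{-65 + 224^{2}} = 32645 - \frac{1}{-65 + 50176} = 32645 - \frac{1}{50111} = \frac{1635873594}{50111}$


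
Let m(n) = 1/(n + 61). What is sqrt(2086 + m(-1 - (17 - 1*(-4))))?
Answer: sqrt(3172845)/39 ≈ 45.673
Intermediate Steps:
m(n) = 1/(61 + n)
sqrt(2086 + m(-1 - (17 - 1*(-4)))) = sqrt(2086 + 1/(61 + (-1 - (17 - 1*(-4))))) = sqrt(2086 + 1/(61 + (-1 - (17 + 4)))) = sqrt(2086 + 1/(61 + (-1 - 1*21))) = sqrt(2086 + 1/(61 + (-1 - 21))) = sqrt(2086 + 1/(61 - 22)) = sqrt(2086 + 1/39) = sqrt(81355/39) = sqrt(3172845)/39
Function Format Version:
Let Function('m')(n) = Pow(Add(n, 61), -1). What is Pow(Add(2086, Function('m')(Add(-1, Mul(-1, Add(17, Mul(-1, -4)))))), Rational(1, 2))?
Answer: Mul(Rational(1, 39), Pow(3172845, Rational(1, 2))) ≈ 45.673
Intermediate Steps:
Function('m')(n) = Pow(Add(61, n), -1)
Pow(Add(2086, Function('m')(Add(-1, Mul(-1, Add(17, Mul(-1, -4)))))), Rational(1, 2)) = Pow(Add(2086, Pow(Add(61, Add(-1, Mul(-1, Add(17, Mul(-1, -4))))), -1)), Rational(1, 2)) = Pow(Add(2086, Pow(Add(61, Add(-1, Mul(-1, Add(17, 4)))), -1)), Rational(1, 2)) = Pow(Add(2086, Pow(Add(61, Add(-1, Mul(-1, 21))), -1)), Rational(1, 2)) = Pow(Add(2086, Pow(Add(61, Add(-1, -21)), -1)), Rational(1, 2)) = Pow(Add(2086, Pow(Add(61, -22), -1)), Rational(1, 2)) = Pow(Add(2086, Pow(39, -1)), Rational(1, 2)) = Pow(Add(2086, Rational(1, 39)), Rational(1, 2)) = Pow(Rational(81355, 39), Rational(1, 2)) = Mul(Rational(1, 39), Pow(3172845, Rational(1, 2)))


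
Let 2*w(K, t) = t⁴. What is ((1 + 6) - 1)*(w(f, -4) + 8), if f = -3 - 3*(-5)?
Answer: 816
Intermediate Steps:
f = 12 (f = -3 + 15 = 12)
w(K, t) = t⁴/2
((1 + 6) - 1)*(w(f, -4) + 8) = ((1 + 6) - 1)*((½)*(-4)⁴ + 8) = (7 - 1)*((½)*256 + 8) = 6*(128 + 8) = 6*136 = 816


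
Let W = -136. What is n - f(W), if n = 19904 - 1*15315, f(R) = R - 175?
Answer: 4900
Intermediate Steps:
f(R) = -175 + R
n = 4589 (n = 19904 - 15315 = 4589)
n - f(W) = 4589 - (-175 - 136) = 4589 - 1*(-311) = 4589 + 311 = 4900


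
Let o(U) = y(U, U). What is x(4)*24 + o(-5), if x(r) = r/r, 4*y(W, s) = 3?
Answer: 99/4 ≈ 24.750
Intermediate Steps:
y(W, s) = ¾ (y(W, s) = (¼)*3 = ¾)
o(U) = ¾
x(r) = 1
x(4)*24 + o(-5) = 1*24 + ¾ = 24 + ¾ = 99/4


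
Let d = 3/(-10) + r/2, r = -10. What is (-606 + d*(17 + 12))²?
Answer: 57714409/100 ≈ 5.7714e+5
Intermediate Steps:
d = -53/10 (d = 3/(-10) - 10/2 = 3*(-⅒) - 10*½ = -3/10 - 5 = -53/10 ≈ -5.3000)
(-606 + d*(17 + 12))² = (-606 - 53*(17 + 12)/10)² = (-606 - 53/10*29)² = (-606 - 1537/10)² = (-7597/10)² = 57714409/100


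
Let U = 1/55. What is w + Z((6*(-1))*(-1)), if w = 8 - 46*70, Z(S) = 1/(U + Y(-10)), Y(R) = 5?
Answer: -886457/276 ≈ -3211.8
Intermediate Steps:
U = 1/55 ≈ 0.018182
Z(S) = 55/276 (Z(S) = 1/(1/55 + 5) = 1/(276/55) = 55/276)
w = -3212 (w = 8 - 3220 = -3212)
w + Z((6*(-1))*(-1)) = -3212 + 55/276 = -886457/276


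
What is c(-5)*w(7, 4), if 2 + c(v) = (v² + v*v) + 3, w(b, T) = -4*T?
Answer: -816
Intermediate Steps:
c(v) = 1 + 2*v² (c(v) = -2 + ((v² + v*v) + 3) = -2 + ((v² + v²) + 3) = -2 + (2*v² + 3) = -2 + (3 + 2*v²) = 1 + 2*v²)
c(-5)*w(7, 4) = (1 + 2*(-5)²)*(-4*4) = (1 + 2*25)*(-16) = (1 + 50)*(-16) = 51*(-16) = -816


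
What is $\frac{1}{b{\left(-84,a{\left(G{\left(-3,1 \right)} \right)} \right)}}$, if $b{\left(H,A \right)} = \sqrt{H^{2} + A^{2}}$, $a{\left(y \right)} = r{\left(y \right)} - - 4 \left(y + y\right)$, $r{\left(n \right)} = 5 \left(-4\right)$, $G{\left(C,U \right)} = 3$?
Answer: $\frac{\sqrt{442}}{1768} \approx 0.011891$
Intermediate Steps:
$r{\left(n \right)} = -20$
$a{\left(y \right)} = -20 + 8 y$ ($a{\left(y \right)} = -20 - - 4 \left(y + y\right) = -20 - - 4 \cdot 2 y = -20 - - 8 y = -20 + 8 y$)
$b{\left(H,A \right)} = \sqrt{A^{2} + H^{2}}$
$\frac{1}{b{\left(-84,a{\left(G{\left(-3,1 \right)} \right)} \right)}} = \frac{1}{\sqrt{\left(-20 + 8 \cdot 3\right)^{2} + \left(-84\right)^{2}}} = \frac{1}{\sqrt{\left(-20 + 24\right)^{2} + 7056}} = \frac{1}{\sqrt{4^{2} + 7056}} = \frac{1}{\sqrt{16 + 7056}} = \frac{1}{\sqrt{7072}} = \frac{1}{4 \sqrt{442}} = \frac{\sqrt{442}}{1768}$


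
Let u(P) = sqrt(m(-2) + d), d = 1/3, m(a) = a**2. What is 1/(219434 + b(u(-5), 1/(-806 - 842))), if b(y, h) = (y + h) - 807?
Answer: 1781309826480/389442422317644323 - 2715904*sqrt(39)/389442422317644323 ≈ 4.5740e-6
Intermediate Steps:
d = 1/3 ≈ 0.33333
u(P) = sqrt(39)/3 (u(P) = sqrt((-2)**2 + 1/3) = sqrt(4 + 1/3) = sqrt(13/3) = sqrt(39)/3)
b(y, h) = -807 + h + y (b(y, h) = (h + y) - 807 = -807 + h + y)
1/(219434 + b(u(-5), 1/(-806 - 842))) = 1/(219434 + (-807 + 1/(-806 - 842) + sqrt(39)/3)) = 1/(219434 + (-807 + 1/(-1648) + sqrt(39)/3)) = 1/(219434 + (-807 - 1/1648 + sqrt(39)/3)) = 1/(219434 + (-1329937/1648 + sqrt(39)/3)) = 1/(360297295/1648 + sqrt(39)/3)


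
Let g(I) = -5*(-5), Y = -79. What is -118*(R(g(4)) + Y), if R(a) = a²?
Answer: -64428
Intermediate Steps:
g(I) = 25
-118*(R(g(4)) + Y) = -118*(25² - 79) = -118*(625 - 79) = -118*546 = -64428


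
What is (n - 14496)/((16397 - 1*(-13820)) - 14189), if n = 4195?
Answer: -10301/16028 ≈ -0.64269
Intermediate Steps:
(n - 14496)/((16397 - 1*(-13820)) - 14189) = (4195 - 14496)/((16397 - 1*(-13820)) - 14189) = -10301/((16397 + 13820) - 14189) = -10301/(30217 - 14189) = -10301/16028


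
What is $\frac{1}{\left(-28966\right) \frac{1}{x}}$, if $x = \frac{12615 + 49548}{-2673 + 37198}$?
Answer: $- \frac{62163}{1000051150} \approx -6.216 \cdot 10^{-5}$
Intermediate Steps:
$x = \frac{62163}{34525} \approx 1.8005$
$\frac{1}{\left(-28966\right) \frac{1}{x}} = \frac{1}{\left(-28966\right) \frac{1}{\frac{62163}{34525}}} = \frac{1}{\left(-28966\right) \frac{34525}{62163}} = \frac{1}{- \frac{1000051150}{62163}} = - \frac{62163}{1000051150}$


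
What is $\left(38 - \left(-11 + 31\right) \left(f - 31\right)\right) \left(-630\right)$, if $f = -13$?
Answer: $-578340$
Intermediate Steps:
$\left(38 - \left(-11 + 31\right) \left(f - 31\right)\right) \left(-630\right) = \left(38 - \left(-11 + 31\right) \left(-13 - 31\right)\right) \left(-630\right) = \left(38 - 20 \left(-44\right)\right) \left(-630\right) = \left(38 - -880\right) \left(-630\right) = \left(38 + 880\right) \left(-630\right) = 918 \left(-630\right) = -578340$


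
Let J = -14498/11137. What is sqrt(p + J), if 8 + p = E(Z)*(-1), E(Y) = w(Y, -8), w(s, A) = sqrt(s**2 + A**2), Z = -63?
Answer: sqrt(-1153726378 - 124032769*sqrt(4033))/11137 ≈ 8.5327*I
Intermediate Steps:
w(s, A) = sqrt(A**2 + s**2)
E(Y) = sqrt(64 + Y**2) (E(Y) = sqrt((-8)**2 + Y**2) = sqrt(64 + Y**2))
p = -8 - sqrt(4033) (p = -8 + sqrt(64 + (-63)**2)*(-1) = -8 + sqrt(64 + 3969)*(-1) = -8 + sqrt(4033)*(-1) = -8 - sqrt(4033) ≈ -71.506)
J = -14498/11137 (J = -14498*1/11137 = -14498/11137 ≈ -1.3018)
sqrt(p + J) = sqrt((-8 - sqrt(4033)) - 14498/11137) = sqrt(-103594/11137 - sqrt(4033))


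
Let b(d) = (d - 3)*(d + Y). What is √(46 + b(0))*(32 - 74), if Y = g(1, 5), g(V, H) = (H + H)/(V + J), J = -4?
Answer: -84*√14 ≈ -314.30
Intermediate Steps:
g(V, H) = 2*H/(-4 + V) (g(V, H) = (H + H)/(V - 4) = (2*H)/(-4 + V) = 2*H/(-4 + V))
Y = -10/3 (Y = 2*5/(-4 + 1) = 2*5/(-3) = 2*5*(-⅓) = -10/3 ≈ -3.3333)
b(d) = (-3 + d)*(-10/3 + d) (b(d) = (d - 3)*(d - 10/3) = (-3 + d)*(-10/3 + d))
√(46 + b(0))*(32 - 74) = √(46 + (10 + 0² - 19/3*0))*(32 - 74) = √(46 + (10 + 0 + 0))*(-42) = √(46 + 10)*(-42) = √56*(-42) = (2*√14)*(-42) = -84*√14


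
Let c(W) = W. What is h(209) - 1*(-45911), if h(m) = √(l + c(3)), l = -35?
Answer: 45911 + 4*I*√2 ≈ 45911.0 + 5.6569*I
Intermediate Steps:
h(m) = 4*I*√2 (h(m) = √(-35 + 3) = √(-32) = 4*I*√2)
h(209) - 1*(-45911) = 4*I*√2 - 1*(-45911) = 4*I*√2 + 45911 = 45911 + 4*I*√2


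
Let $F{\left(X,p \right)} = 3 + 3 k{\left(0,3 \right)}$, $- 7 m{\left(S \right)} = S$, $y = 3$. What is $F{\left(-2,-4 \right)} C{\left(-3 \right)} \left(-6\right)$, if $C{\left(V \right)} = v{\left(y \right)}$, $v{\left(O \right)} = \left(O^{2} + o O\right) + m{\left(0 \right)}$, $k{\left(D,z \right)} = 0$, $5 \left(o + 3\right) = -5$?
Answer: $54$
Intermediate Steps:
$o = -4$ ($o = -3 + \frac{1}{5} \left(-5\right) = -3 - 1 = -4$)
$m{\left(S \right)} = - \frac{S}{7}$
$v{\left(O \right)} = O^{2} - 4 O$ ($v{\left(O \right)} = \left(O^{2} - 4 O\right) - 0 = \left(O^{2} - 4 O\right) + 0 = O^{2} - 4 O$)
$F{\left(X,p \right)} = 3$ ($F{\left(X,p \right)} = 3 + 3 \cdot 0 = 3 + 0 = 3$)
$C{\left(V \right)} = -3$ ($C{\left(V \right)} = 3 \left(-4 + 3\right) = 3 \left(-1\right) = -3$)
$F{\left(-2,-4 \right)} C{\left(-3 \right)} \left(-6\right) = 3 \left(-3\right) \left(-6\right) = \left(-9\right) \left(-6\right) = 54$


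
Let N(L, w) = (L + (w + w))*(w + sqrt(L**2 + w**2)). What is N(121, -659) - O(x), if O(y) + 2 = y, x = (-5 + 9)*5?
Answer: 788805 - 1197*sqrt(448922) ≈ -13205.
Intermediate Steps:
N(L, w) = (L + 2*w)*(w + sqrt(L**2 + w**2))
x = 20 (x = 4*5 = 20)
O(y) = -2 + y
N(121, -659) - O(x) = (2*(-659)**2 + 121*(-659) + 121*sqrt(121**2 + (-659)**2) + 2*(-659)*sqrt(121**2 + (-659)**2)) - (-2 + 20) = (2*434281 - 79739 + 121*sqrt(14641 + 434281) + 2*(-659)*sqrt(14641 + 434281)) - 1*18 = (868562 - 79739 + 121*sqrt(448922) + 2*(-659)*sqrt(448922)) - 18 = (868562 - 79739 + 121*sqrt(448922) - 1318*sqrt(448922)) - 18 = (788823 - 1197*sqrt(448922)) - 18 = 788805 - 1197*sqrt(448922)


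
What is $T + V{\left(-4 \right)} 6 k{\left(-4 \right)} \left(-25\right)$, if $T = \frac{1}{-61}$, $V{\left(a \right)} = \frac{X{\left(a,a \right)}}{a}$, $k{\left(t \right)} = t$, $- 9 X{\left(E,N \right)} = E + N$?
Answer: $- \frac{24403}{183} \approx -133.35$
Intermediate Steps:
$X{\left(E,N \right)} = - \frac{E}{9} - \frac{N}{9}$ ($X{\left(E,N \right)} = - \frac{E + N}{9} = - \frac{E}{9} - \frac{N}{9}$)
$V{\left(a \right)} = - \frac{2}{9}$ ($V{\left(a \right)} = \frac{- \frac{a}{9} - \frac{a}{9}}{a} = \frac{\left(- \frac{2}{9}\right) a}{a} = - \frac{2}{9}$)
$T = - \frac{1}{61} \approx -0.016393$
$T + V{\left(-4 \right)} 6 k{\left(-4 \right)} \left(-25\right) = - \frac{1}{61} + \left(- \frac{2}{9}\right) 6 \left(-4\right) \left(-25\right) = - \frac{1}{61} + \left(- \frac{4}{3}\right) \left(-4\right) \left(-25\right) = - \frac{1}{61} + \frac{16}{3} \left(-25\right) = - \frac{1}{61} - \frac{400}{3} = - \frac{24403}{183}$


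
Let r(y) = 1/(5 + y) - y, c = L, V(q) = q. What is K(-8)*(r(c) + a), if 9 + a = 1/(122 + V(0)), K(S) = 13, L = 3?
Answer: -75283/488 ≈ -154.27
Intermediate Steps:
c = 3
a = -1097/122 (a = -9 + 1/(122 + 0) = -9 + 1/122 = -1097/122 ≈ -8.9918)
K(-8)*(r(c) + a) = 13*((1 - 1*3² - 5*3)/(5 + 3) - 1097/122) = 13*((1 - 1*9 - 15)/8 - 1097/122) = 13*((1 - 9 - 15)/8 - 1097/122) = 13*((⅛)*(-23) - 1097/122) = 13*(-23/8 - 1097/122) = 13*(-5791/488) = -75283/488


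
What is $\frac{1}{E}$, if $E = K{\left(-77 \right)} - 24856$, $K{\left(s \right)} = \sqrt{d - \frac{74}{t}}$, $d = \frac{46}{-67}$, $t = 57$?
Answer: $- \frac{23731266}{589864349591} - \frac{i \sqrt{7237005}}{1179728699182} \approx -4.0232 \cdot 10^{-5} - 2.2803 \cdot 10^{-9} i$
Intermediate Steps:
$d = - \frac{46}{67}$ ($d = 46 \left(- \frac{1}{67}\right) = - \frac{46}{67} \approx -0.68657$)
$K{\left(s \right)} = \frac{2 i \sqrt{7237005}}{3819}$ ($K{\left(s \right)} = \sqrt{- \frac{46}{67} - \frac{74}{57}} = \sqrt{- \frac{7580}{3819}} = \frac{2 i \sqrt{7237005}}{3819}$)
$E = -24856 + \frac{2 i \sqrt{7237005}}{3819}$ ($E = \frac{2 i \sqrt{7237005}}{3819} - 24856 = -24856 + \frac{2 i \sqrt{7237005}}{3819} \approx -24856.0 + 1.4088 i$)
$\frac{1}{E} = \frac{1}{-24856 + \frac{2 i \sqrt{7237005}}{3819}}$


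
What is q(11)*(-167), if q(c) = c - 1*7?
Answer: -668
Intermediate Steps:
q(c) = -7 + c (q(c) = c - 7 = -7 + c)
q(11)*(-167) = (-7 + 11)*(-167) = 4*(-167) = -668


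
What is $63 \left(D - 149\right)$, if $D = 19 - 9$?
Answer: $-8757$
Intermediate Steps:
$D = 10$ ($D = 19 - 9 = 10$)
$63 \left(D - 149\right) = 63 \left(10 - 149\right) = 63 \left(-139\right) = -8757$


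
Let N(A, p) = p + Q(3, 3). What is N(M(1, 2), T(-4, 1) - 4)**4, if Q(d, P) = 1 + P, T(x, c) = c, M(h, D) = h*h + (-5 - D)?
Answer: 1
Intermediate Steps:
M(h, D) = -5 + h**2 - D (M(h, D) = h**2 + (-5 - D) = -5 + h**2 - D)
N(A, p) = 4 + p (N(A, p) = p + (1 + 3) = p + 4 = 4 + p)
N(M(1, 2), T(-4, 1) - 4)**4 = (4 + (1 - 4))**4 = (4 - 3)**4 = 1**4 = 1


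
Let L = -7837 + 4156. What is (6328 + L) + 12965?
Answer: 15612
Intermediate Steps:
L = -3681
(6328 + L) + 12965 = (6328 - 3681) + 12965 = 2647 + 12965 = 15612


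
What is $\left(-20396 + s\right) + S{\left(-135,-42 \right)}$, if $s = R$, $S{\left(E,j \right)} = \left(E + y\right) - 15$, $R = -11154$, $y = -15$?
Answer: $-31715$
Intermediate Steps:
$S{\left(E,j \right)} = -30 + E$ ($S{\left(E,j \right)} = \left(E - 15\right) - 15 = \left(-15 + E\right) - 15 = -30 + E$)
$s = -11154$
$\left(-20396 + s\right) + S{\left(-135,-42 \right)} = \left(-20396 - 11154\right) - 165 = -31550 - 165 = -31715$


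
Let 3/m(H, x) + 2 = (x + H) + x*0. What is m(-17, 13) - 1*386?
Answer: -773/2 ≈ -386.50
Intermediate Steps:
m(H, x) = 3/(-2 + H + x) (m(H, x) = 3/(-2 + ((x + H) + x*0)) = 3/(-2 + ((H + x) + 0)) = 3/(-2 + (H + x)) = 3/(-2 + H + x))
m(-17, 13) - 1*386 = 3/(-2 - 17 + 13) - 1*386 = 3/(-6) - 386 = 3*(-⅙) - 386 = -½ - 386 = -773/2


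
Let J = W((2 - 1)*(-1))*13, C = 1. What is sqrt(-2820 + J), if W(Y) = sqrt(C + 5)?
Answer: sqrt(-2820 + 13*sqrt(6)) ≈ 52.803*I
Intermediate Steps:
W(Y) = sqrt(6) (W(Y) = sqrt(1 + 5) = sqrt(6))
J = 13*sqrt(6) (J = sqrt(6)*13 = 13*sqrt(6) ≈ 31.843)
sqrt(-2820 + J) = sqrt(-2820 + 13*sqrt(6))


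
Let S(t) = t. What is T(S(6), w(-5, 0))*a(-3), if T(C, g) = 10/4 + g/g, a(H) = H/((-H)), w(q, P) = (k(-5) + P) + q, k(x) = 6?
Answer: -7/2 ≈ -3.5000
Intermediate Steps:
w(q, P) = 6 + P + q (w(q, P) = (6 + P) + q = 6 + P + q)
a(H) = -1 (a(H) = H*(-1/H) = -1)
T(C, g) = 7/2 (T(C, g) = 10*(1/4) + 1 = 5/2 + 1 = 7/2)
T(S(6), w(-5, 0))*a(-3) = (7/2)*(-1) = -7/2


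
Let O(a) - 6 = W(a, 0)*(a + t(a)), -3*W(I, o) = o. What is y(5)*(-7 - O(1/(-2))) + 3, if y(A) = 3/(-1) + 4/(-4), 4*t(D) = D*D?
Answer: 55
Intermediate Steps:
W(I, o) = -o/3
t(D) = D²/4 (t(D) = (D*D)/4 = D²/4)
y(A) = -4 (y(A) = 3*(-1) + 4*(-¼) = -3 - 1 = -4)
O(a) = 6 (O(a) = 6 + (-⅓*0)*(a + a²/4) = 6 + 0*(a + a²/4) = 6 + 0 = 6)
y(5)*(-7 - O(1/(-2))) + 3 = -4*(-7 - 1*6) + 3 = -4*(-7 - 6) + 3 = -4*(-13) + 3 = 52 + 3 = 55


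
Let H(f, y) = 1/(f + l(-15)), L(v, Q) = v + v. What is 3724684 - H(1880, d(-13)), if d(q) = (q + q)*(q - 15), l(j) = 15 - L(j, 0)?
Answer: 7170016699/1925 ≈ 3.7247e+6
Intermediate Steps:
L(v, Q) = 2*v
l(j) = 15 - 2*j
d(q) = 2*q*(-15 + q) (d(q) = (2*q)*(-15 + q) = 2*q*(-15 + q))
H(f, y) = 1/(45 + f) (H(f, y) = 1/(f + (15 - 2*(-15))) = 1/(f + (15 + 30)) = 1/(f + 45) = 1/(45 + f))
3724684 - H(1880, d(-13)) = 3724684 - 1/(45 + 1880) = 3724684 - 1/1925 = 7170016699/1925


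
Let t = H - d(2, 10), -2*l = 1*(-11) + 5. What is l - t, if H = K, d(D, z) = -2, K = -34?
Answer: 35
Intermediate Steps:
H = -34
l = 3 (l = -(1*(-11) + 5)/2 = -(-11 + 5)/2 = -½*(-6) = 3)
t = -32 (t = -34 - 1*(-2) = -34 + 2 = -32)
l - t = 3 - 1*(-32) = 3 + 32 = 35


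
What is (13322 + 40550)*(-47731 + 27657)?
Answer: -1081426528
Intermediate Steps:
(13322 + 40550)*(-47731 + 27657) = 53872*(-20074) = -1081426528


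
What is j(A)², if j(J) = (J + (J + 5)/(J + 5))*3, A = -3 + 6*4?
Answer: 4356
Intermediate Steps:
A = 21 (A = -3 + 24 = 21)
j(J) = 3 + 3*J (j(J) = (J + (5 + J)/(5 + J))*3 = (J + 1)*3 = (1 + J)*3 = 3 + 3*J)
j(A)² = (3 + 3*21)² = (3 + 63)² = 66² = 4356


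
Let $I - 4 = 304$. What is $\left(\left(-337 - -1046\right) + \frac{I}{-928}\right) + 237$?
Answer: $\frac{219395}{232} \approx 945.67$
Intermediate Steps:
$I = 308$ ($I = 4 + 304 = 308$)
$\left(\left(-337 - -1046\right) + \frac{I}{-928}\right) + 237 = \left(\left(-337 - -1046\right) + \frac{308}{-928}\right) + 237 = \left(\left(-337 + 1046\right) + 308 \left(- \frac{1}{928}\right)\right) + 237 = \left(709 - \frac{77}{232}\right) + 237 = \frac{164411}{232} + 237 = \frac{219395}{232}$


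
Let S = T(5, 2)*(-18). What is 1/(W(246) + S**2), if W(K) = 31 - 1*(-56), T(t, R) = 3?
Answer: 1/3003 ≈ 0.00033300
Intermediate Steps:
W(K) = 87 (W(K) = 31 + 56 = 87)
S = -54 (S = 3*(-18) = -54)
1/(W(246) + S**2) = 1/(87 + (-54)**2) = 1/(87 + 2916) = 1/3003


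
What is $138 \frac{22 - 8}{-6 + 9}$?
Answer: $644$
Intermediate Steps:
$138 \frac{22 - 8}{-6 + 9} = 138 \cdot \frac{14}{3} = 644$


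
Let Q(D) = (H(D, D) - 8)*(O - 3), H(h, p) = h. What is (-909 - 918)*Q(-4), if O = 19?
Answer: 350784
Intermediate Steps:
Q(D) = -128 + 16*D (Q(D) = (D - 8)*(19 - 3) = (-8 + D)*16 = -128 + 16*D)
(-909 - 918)*Q(-4) = (-909 - 918)*(-128 + 16*(-4)) = -1827*(-128 - 64) = -1827*(-192) = 350784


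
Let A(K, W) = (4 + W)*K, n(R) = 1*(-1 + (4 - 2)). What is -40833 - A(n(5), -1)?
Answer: -40836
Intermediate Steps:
n(R) = 1 (n(R) = 1*(-1 + 2) = 1*1 = 1)
A(K, W) = K*(4 + W)
-40833 - A(n(5), -1) = -40833 - (4 - 1) = -40833 - 3 = -40836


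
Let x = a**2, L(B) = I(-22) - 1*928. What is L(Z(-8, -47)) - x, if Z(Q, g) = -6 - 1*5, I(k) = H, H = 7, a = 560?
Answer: -314521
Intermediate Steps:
I(k) = 7
Z(Q, g) = -11 (Z(Q, g) = -6 - 5 = -11)
L(B) = -921 (L(B) = 7 - 1*928 = 7 - 928 = -921)
x = 313600 (x = 560**2 = 313600)
L(Z(-8, -47)) - x = -921 - 1*313600 = -921 - 313600 = -314521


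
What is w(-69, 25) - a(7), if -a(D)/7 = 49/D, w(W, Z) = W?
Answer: -20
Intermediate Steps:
a(D) = -343/D
w(-69, 25) - a(7) = -69 - (-343)/7 = -69 - 1*(-49) = -69 + 49 = -20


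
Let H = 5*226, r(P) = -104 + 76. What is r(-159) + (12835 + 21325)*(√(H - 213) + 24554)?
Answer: 838764612 + 34160*√917 ≈ 8.3980e+8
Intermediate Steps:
r(P) = -28
H = 1130
r(-159) + (12835 + 21325)*(√(H - 213) + 24554) = -28 + (12835 + 21325)*(√(1130 - 213) + 24554) = -28 + 34160*(√917 + 24554) = -28 + 34160*(24554 + √917) = -28 + (838764640 + 34160*√917) = 838764612 + 34160*√917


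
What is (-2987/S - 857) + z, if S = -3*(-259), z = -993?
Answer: -1440437/777 ≈ -1853.8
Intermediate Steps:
S = 777
(-2987/S - 857) + z = (-2987/777 - 857) - 993 = -668876/777 - 993 = -1440437/777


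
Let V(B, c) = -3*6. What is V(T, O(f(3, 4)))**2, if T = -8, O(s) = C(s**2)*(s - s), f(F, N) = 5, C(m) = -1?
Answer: 324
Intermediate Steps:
O(s) = 0 (O(s) = -(s - s) = -1*0 = 0)
V(B, c) = -18
V(T, O(f(3, 4)))**2 = (-18)**2 = 324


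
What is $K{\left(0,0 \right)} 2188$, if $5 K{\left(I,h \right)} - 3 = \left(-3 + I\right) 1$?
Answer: $0$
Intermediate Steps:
$K{\left(I,h \right)} = \frac{I}{5}$ ($K{\left(I,h \right)} = \frac{3}{5} + \frac{\left(-3 + I\right) 1}{5} = \frac{3}{5} + \frac{-3 + I}{5} = \frac{3}{5} + \left(- \frac{3}{5} + \frac{I}{5}\right) = \frac{I}{5}$)
$K{\left(0,0 \right)} 2188 = \frac{1}{5} \cdot 0 \cdot 2188 = 0 \cdot 2188 = 0$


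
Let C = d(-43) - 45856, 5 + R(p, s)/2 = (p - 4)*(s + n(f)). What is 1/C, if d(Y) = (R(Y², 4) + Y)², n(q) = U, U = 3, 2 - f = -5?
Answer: 1/664407873 ≈ 1.5051e-9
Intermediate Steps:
f = 7 (f = 2 - 1*(-5) = 2 + 5 = 7)
n(q) = 3
R(p, s) = -10 + 2*(-4 + p)*(3 + s) (R(p, s) = -10 + 2*((p - 4)*(s + 3)) = -10 + 2*((-4 + p)*(3 + s)) = -10 + 2*(-4 + p)*(3 + s))
d(Y) = (-66 + Y + 14*Y²)² (d(Y) = ((-34 - 8*4 + 6*Y² + 2*Y²*4) + Y)² = ((-34 - 32 + 6*Y² + 8*Y²) + Y)² = ((-66 + 14*Y²) + Y)² = (-66 + Y + 14*Y²)²)
C = 664407873 (C = (-66 - 43 + 14*(-43)²)² - 45856 = (-66 - 43 + 14*1849)² - 45856 = (-66 - 43 + 25886)² - 45856 = 25777² - 45856 = 664453729 - 45856 = 664407873)
1/C = 1/664407873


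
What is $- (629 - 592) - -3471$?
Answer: $3434$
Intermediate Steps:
$- (629 - 592) - -3471 = - (629 - 592) + 3471 = \left(-1\right) 37 + 3471 = -37 + 3471 = 3434$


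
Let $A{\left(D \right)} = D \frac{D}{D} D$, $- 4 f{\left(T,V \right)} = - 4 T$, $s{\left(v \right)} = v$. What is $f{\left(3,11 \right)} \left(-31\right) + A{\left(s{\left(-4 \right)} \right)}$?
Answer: $-77$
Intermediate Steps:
$f{\left(T,V \right)} = T$ ($f{\left(T,V \right)} = - \frac{\left(-4\right) T}{4} = T$)
$A{\left(D \right)} = D^{2}$ ($A{\left(D \right)} = D 1 D = D D = D^{2}$)
$f{\left(3,11 \right)} \left(-31\right) + A{\left(s{\left(-4 \right)} \right)} = 3 \left(-31\right) + \left(-4\right)^{2} = -93 + 16 = -77$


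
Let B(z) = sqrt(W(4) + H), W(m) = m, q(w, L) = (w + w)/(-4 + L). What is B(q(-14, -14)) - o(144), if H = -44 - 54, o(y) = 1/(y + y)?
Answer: -1/288 + I*sqrt(94) ≈ -0.0034722 + 9.6954*I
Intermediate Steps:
q(w, L) = 2*w/(-4 + L) (q(w, L) = (2*w)/(-4 + L) = 2*w/(-4 + L))
o(y) = 1/(2*y)
H = -98
B(z) = I*sqrt(94) (B(z) = sqrt(4 - 98) = sqrt(-94) = I*sqrt(94))
B(q(-14, -14)) - o(144) = I*sqrt(94) - 1/(2*144) = I*sqrt(94) - 1*1/288 = I*sqrt(94) - 1/288 = -1/288 + I*sqrt(94)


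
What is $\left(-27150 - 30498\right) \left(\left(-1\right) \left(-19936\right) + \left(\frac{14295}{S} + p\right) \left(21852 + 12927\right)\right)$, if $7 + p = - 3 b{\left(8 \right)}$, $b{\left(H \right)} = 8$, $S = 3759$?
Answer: $\frac{66884302260192}{1253} \approx 5.3379 \cdot 10^{10}$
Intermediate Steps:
$p = -31$ ($p = -7 - 24 = -31$)
$\left(-27150 - 30498\right) \left(\left(-1\right) \left(-19936\right) + \left(\frac{14295}{S} + p\right) \left(21852 + 12927\right)\right) = \left(-27150 - 30498\right) \left(\left(-1\right) \left(-19936\right) + \left(\frac{14295}{3759} - 31\right) \left(21852 + 12927\right)\right) = - 57648 \left(19936 + \left(14295 \cdot \frac{1}{3759} - 31\right) 34779\right) = - 57648 \left(19936 + \left(\frac{4765}{1253} - 31\right) 34779\right) = - 57648 \left(19936 - \frac{1185198762}{1253}\right) = \left(-57648\right) \left(- \frac{1160218954}{1253}\right) = \frac{66884302260192}{1253}$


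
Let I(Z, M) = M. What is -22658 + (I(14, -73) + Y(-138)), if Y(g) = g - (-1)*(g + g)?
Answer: -23145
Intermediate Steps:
Y(g) = 3*g (Y(g) = g - (-1)*2*g = g - (-2)*g = g + 2*g = 3*g)
-22658 + (I(14, -73) + Y(-138)) = -22658 + (-73 + 3*(-138)) = -22658 + (-73 - 414) = -22658 - 487 = -23145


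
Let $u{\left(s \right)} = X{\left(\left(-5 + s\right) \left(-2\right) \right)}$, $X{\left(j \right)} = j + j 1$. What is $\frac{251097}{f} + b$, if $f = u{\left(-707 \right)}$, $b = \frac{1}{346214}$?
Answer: $\frac{43466649803}{493008736} \approx 88.166$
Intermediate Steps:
$X{\left(j \right)} = 2 j$ ($X{\left(j \right)} = j + j = 2 j$)
$b = \frac{1}{346214} \approx 2.8884 \cdot 10^{-6}$
$u{\left(s \right)} = 20 - 4 s$ ($u{\left(s \right)} = 2 \left(-5 + s\right) \left(-2\right) = 2 \left(10 - 2 s\right) = 20 - 4 s$)
$f = 2848$ ($f = 20 - -2828 = 20 + 2828 = 2848$)
$\frac{251097}{f} + b = \frac{251097}{2848} + \frac{1}{346214} = \frac{43466649803}{493008736}$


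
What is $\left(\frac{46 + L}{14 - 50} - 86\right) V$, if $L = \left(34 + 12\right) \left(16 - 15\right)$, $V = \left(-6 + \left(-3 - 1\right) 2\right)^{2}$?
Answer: $- \frac{156212}{9} \approx -17357.0$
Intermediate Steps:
$V = 196$ ($V = \left(-6 - 8\right)^{2} = \left(-14\right)^{2} = 196$)
$L = 46$ ($L = 46 \cdot 1 = 46$)
$\left(\frac{46 + L}{14 - 50} - 86\right) V = \left(\frac{46 + 46}{14 - 50} - 86\right) 196 = \left(\frac{92}{-36} - 86\right) 196 = \left(92 \left(- \frac{1}{36}\right) - 86\right) 196 = \left(- \frac{23}{9} - 86\right) 196 = \left(- \frac{797}{9}\right) 196 = - \frac{156212}{9}$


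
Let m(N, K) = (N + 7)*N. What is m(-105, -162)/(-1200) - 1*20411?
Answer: -816783/40 ≈ -20420.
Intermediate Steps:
m(N, K) = N*(7 + N) (m(N, K) = (7 + N)*N = N*(7 + N))
m(-105, -162)/(-1200) - 1*20411 = -105*(7 - 105)/(-1200) - 1*20411 = -105*(-98)*(-1/1200) - 20411 = 10290*(-1/1200) - 20411 = -343/40 - 20411 = -816783/40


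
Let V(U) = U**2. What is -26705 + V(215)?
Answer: 19520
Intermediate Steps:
-26705 + V(215) = -26705 + 215**2 = -26705 + 46225 = 19520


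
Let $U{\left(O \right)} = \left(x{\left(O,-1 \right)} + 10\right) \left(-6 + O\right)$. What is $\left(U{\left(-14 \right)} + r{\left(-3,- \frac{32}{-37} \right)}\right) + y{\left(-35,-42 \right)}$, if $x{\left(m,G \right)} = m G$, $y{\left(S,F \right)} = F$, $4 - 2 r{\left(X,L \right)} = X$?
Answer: $- \frac{1037}{2} \approx -518.5$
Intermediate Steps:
$r{\left(X,L \right)} = 2 - \frac{X}{2}$
$x{\left(m,G \right)} = G m$
$U{\left(O \right)} = \left(-6 + O\right) \left(10 - O\right)$ ($U{\left(O \right)} = \left(- O + 10\right) \left(-6 + O\right) = \left(10 - O\right) \left(-6 + O\right) = \left(-6 + O\right) \left(10 - O\right)$)
$\left(U{\left(-14 \right)} + r{\left(-3,- \frac{32}{-37} \right)}\right) + y{\left(-35,-42 \right)} = \left(\left(-60 - \left(-14\right)^{2} + 16 \left(-14\right)\right) + \left(2 - - \frac{3}{2}\right)\right) - 42 = \left(\left(-60 - 196 - 224\right) + \left(2 + \frac{3}{2}\right)\right) - 42 = \left(\left(-60 - 196 - 224\right) + \frac{7}{2}\right) - 42 = \left(-480 + \frac{7}{2}\right) - 42 = - \frac{953}{2} - 42 = - \frac{1037}{2}$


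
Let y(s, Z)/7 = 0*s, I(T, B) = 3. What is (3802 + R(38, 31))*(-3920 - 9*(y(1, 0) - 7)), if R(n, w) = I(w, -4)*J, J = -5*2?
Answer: -14548604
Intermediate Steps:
J = -10
y(s, Z) = 0 (y(s, Z) = 7*(0*s) = 7*0 = 0)
R(n, w) = -30 (R(n, w) = 3*(-10) = -30)
(3802 + R(38, 31))*(-3920 - 9*(y(1, 0) - 7)) = (3802 - 30)*(-3920 - 9*(0 - 7)) = 3772*(-3920 - 9*(-7)) = 3772*(-3920 + 63) = 3772*(-3857) = -14548604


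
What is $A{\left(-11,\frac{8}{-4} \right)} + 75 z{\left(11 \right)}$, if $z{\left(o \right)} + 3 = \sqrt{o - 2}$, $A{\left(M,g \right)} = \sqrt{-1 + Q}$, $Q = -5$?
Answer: $i \sqrt{6} \approx 2.4495 i$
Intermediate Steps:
$A{\left(M,g \right)} = i \sqrt{6}$ ($A{\left(M,g \right)} = \sqrt{-1 - 5} = \sqrt{-6} = i \sqrt{6}$)
$z{\left(o \right)} = -3 + \sqrt{-2 + o}$ ($z{\left(o \right)} = -3 + \sqrt{o - 2} = -3 + \sqrt{-2 + o}$)
$A{\left(-11,\frac{8}{-4} \right)} + 75 z{\left(11 \right)} = i \sqrt{6} + 75 \left(-3 + \sqrt{-2 + 11}\right) = i \sqrt{6} + 75 \left(-3 + \sqrt{9}\right) = i \sqrt{6} + 75 \left(-3 + 3\right) = i \sqrt{6} + 75 \cdot 0 = i \sqrt{6} + 0 = i \sqrt{6}$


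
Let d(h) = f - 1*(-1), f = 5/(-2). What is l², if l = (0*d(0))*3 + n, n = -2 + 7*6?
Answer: 1600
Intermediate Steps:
f = -5/2 (f = 5*(-½) = -5/2 ≈ -2.5000)
d(h) = -3/2 (d(h) = -5/2 - 1*(-1) = -5/2 + 1 = -3/2)
n = 40 (n = -2 + 42 = 40)
l = 40 (l = (0*(-3/2))*3 + 40 = 0*3 + 40 = 0 + 40 = 40)
l² = 40² = 1600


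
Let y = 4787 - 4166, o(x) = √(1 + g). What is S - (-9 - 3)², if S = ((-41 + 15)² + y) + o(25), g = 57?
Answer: 1153 + √58 ≈ 1160.6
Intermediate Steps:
o(x) = √58 (o(x) = √(1 + 57) = √58)
y = 621
S = 1297 + √58 (S = ((-41 + 15)² + 621) + √58 = ((-26)² + 621) + √58 = (676 + 621) + √58 = 1297 + √58 ≈ 1304.6)
S - (-9 - 3)² = (1297 + √58) - (-9 - 3)² = (1297 + √58) - 1*(-12)² = (1297 + √58) - 1*144 = (1297 + √58) - 144 = 1153 + √58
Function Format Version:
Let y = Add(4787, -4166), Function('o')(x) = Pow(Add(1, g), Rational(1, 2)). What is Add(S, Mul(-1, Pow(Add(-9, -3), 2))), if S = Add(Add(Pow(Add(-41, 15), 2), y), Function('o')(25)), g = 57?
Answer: Add(1153, Pow(58, Rational(1, 2))) ≈ 1160.6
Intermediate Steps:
Function('o')(x) = Pow(58, Rational(1, 2)) (Function('o')(x) = Pow(Add(1, 57), Rational(1, 2)) = Pow(58, Rational(1, 2)))
y = 621
S = Add(1297, Pow(58, Rational(1, 2))) (S = Add(Add(Pow(Add(-41, 15), 2), 621), Pow(58, Rational(1, 2))) = Add(Add(Pow(-26, 2), 621), Pow(58, Rational(1, 2))) = Add(Add(676, 621), Pow(58, Rational(1, 2))) = Add(1297, Pow(58, Rational(1, 2))) ≈ 1304.6)
Add(S, Mul(-1, Pow(Add(-9, -3), 2))) = Add(Add(1297, Pow(58, Rational(1, 2))), Mul(-1, Pow(Add(-9, -3), 2))) = Add(Add(1297, Pow(58, Rational(1, 2))), Mul(-1, Pow(-12, 2))) = Add(Add(1297, Pow(58, Rational(1, 2))), Mul(-1, 144)) = Add(Add(1297, Pow(58, Rational(1, 2))), -144) = Add(1153, Pow(58, Rational(1, 2)))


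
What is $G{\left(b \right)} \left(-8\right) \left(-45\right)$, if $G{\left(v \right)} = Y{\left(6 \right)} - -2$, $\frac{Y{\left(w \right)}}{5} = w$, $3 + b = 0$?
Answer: $11520$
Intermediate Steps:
$b = -3$ ($b = -3 + 0 = -3$)
$Y{\left(w \right)} = 5 w$
$G{\left(v \right)} = 32$ ($G{\left(v \right)} = 5 \cdot 6 - -2 = 30 + 2 = 32$)
$G{\left(b \right)} \left(-8\right) \left(-45\right) = 32 \left(-8\right) \left(-45\right) = \left(-256\right) \left(-45\right) = 11520$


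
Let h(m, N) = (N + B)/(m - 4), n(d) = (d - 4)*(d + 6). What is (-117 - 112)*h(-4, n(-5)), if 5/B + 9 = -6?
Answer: -1603/6 ≈ -267.17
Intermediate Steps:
B = -⅓ (B = 5/(-9 - 6) = 5/(-15) = 5*(-1/15) = -⅓ ≈ -0.33333)
n(d) = (-4 + d)*(6 + d)
h(m, N) = (-⅓ + N)/(-4 + m) (h(m, N) = (N - ⅓)/(m - 4) = (-⅓ + N)/(-4 + m))
(-117 - 112)*h(-4, n(-5)) = (-117 - 112)*((-⅓ + (-24 + (-5)² + 2*(-5)))/(-4 - 4)) = -229*(-⅓ + (-24 + 25 - 10))/(-8) = -(-229)*(-⅓ - 9)/8 = -(-229)*(-28)/(8*3) = -229*7/6 = -1603/6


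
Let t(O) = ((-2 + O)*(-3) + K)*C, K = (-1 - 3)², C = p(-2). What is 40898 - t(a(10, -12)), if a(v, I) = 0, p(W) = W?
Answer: 40942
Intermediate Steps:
C = -2
K = 16 (K = (-4)² = 16)
t(O) = -44 + 6*O (t(O) = ((-2 + O)*(-3) + 16)*(-2) = ((6 - 3*O) + 16)*(-2) = (22 - 3*O)*(-2) = -44 + 6*O)
40898 - t(a(10, -12)) = 40898 - (-44 + 6*0) = 40898 - (-44 + 0) = 40898 - 1*(-44) = 40898 + 44 = 40942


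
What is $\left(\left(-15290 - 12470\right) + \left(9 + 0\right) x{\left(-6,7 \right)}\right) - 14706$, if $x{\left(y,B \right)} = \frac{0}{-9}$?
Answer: $-42466$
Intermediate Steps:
$x{\left(y,B \right)} = 0$ ($x{\left(y,B \right)} = 0 \left(- \frac{1}{9}\right) = 0$)
$\left(\left(-15290 - 12470\right) + \left(9 + 0\right) x{\left(-6,7 \right)}\right) - 14706 = \left(\left(-15290 - 12470\right) + \left(9 + 0\right) 0\right) - 14706 = \left(\left(-15290 - 12470\right) + 9 \cdot 0\right) - 14706 = \left(-27760 + 0\right) - 14706 = -27760 - 14706 = -42466$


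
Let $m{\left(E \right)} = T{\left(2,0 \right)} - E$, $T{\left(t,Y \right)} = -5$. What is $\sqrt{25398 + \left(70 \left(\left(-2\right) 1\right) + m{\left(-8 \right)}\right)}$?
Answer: $\sqrt{25261} \approx 158.94$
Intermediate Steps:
$m{\left(E \right)} = -5 - E$
$\sqrt{25398 + \left(70 \left(\left(-2\right) 1\right) + m{\left(-8 \right)}\right)} = \sqrt{25398 + \left(70 \left(\left(-2\right) 1\right) - -3\right)} = \sqrt{25398 + \left(70 \left(-2\right) + \left(-5 + 8\right)\right)} = \sqrt{25398 + \left(-140 + 3\right)} = \sqrt{25398 - 137} = \sqrt{25261}$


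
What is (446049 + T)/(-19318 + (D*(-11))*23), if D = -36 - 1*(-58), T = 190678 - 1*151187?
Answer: -121385/6221 ≈ -19.512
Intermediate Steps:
T = 39491 (T = 190678 - 151187 = 39491)
D = 22 (D = -36 + 58 = 22)
(446049 + T)/(-19318 + (D*(-11))*23) = (446049 + 39491)/(-19318 + (22*(-11))*23) = 485540/(-19318 - 242*23) = 485540/(-19318 - 5566) = 485540/(-24884) = 485540*(-1/24884) = -121385/6221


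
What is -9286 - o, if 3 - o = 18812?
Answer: 9523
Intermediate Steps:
o = -18809 (o = 3 - 1*18812 = 3 - 18812 = -18809)
-9286 - o = -9286 - 1*(-18809) = -9286 + 18809 = 9523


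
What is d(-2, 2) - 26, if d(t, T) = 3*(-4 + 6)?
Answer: -20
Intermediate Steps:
d(t, T) = 6 (d(t, T) = 3*2 = 6)
d(-2, 2) - 26 = 6 - 26 = -20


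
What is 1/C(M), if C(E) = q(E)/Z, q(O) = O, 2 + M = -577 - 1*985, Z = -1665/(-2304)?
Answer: -185/400384 ≈ -0.00046206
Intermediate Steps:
Z = 185/256 (Z = -1665*(-1/2304) = 185/256 ≈ 0.72266)
M = -1564 (M = -2 + (-577 - 1*985) = -2 + (-577 - 985) = -2 - 1562 = -1564)
C(E) = 256*E/185 (C(E) = E/(185/256) = E*(256/185) = 256*E/185)
1/C(M) = 1/((256/185)*(-1564)) = 1/(-400384/185) = -185/400384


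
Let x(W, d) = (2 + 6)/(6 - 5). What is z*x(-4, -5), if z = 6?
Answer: 48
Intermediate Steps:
x(W, d) = 8 (x(W, d) = 8/1 = 8*1 = 8)
z*x(-4, -5) = 6*8 = 48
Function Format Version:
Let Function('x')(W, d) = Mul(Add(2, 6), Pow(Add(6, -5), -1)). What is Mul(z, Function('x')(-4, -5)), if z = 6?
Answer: 48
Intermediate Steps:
Function('x')(W, d) = 8 (Function('x')(W, d) = Mul(8, Pow(1, -1)) = Mul(8, 1) = 8)
Mul(z, Function('x')(-4, -5)) = Mul(6, 8) = 48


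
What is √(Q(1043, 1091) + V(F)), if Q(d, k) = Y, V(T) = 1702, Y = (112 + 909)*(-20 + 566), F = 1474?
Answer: 8*√8737 ≈ 747.78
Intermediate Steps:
Y = 557466 (Y = 1021*546 = 557466)
Q(d, k) = 557466
√(Q(1043, 1091) + V(F)) = √(557466 + 1702) = √559168 = 8*√8737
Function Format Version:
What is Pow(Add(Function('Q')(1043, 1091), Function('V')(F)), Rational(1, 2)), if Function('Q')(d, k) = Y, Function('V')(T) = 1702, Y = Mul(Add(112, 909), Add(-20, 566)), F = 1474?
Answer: Mul(8, Pow(8737, Rational(1, 2))) ≈ 747.78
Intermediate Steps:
Y = 557466 (Y = Mul(1021, 546) = 557466)
Function('Q')(d, k) = 557466
Pow(Add(Function('Q')(1043, 1091), Function('V')(F)), Rational(1, 2)) = Pow(Add(557466, 1702), Rational(1, 2)) = Pow(559168, Rational(1, 2)) = Mul(8, Pow(8737, Rational(1, 2)))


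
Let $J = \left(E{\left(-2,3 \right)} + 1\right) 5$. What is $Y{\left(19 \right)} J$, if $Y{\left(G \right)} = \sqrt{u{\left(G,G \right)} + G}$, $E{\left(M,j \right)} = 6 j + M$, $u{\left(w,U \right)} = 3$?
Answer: $85 \sqrt{22} \approx 398.69$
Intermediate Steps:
$E{\left(M,j \right)} = M + 6 j$
$Y{\left(G \right)} = \sqrt{3 + G}$
$J = 85$ ($J = \left(\left(-2 + 6 \cdot 3\right) + 1\right) 5 = \left(\left(-2 + 18\right) + 1\right) 5 = \left(16 + 1\right) 5 = 17 \cdot 5 = 85$)
$Y{\left(19 \right)} J = \sqrt{3 + 19} \cdot 85 = \sqrt{22} \cdot 85 = 85 \sqrt{22}$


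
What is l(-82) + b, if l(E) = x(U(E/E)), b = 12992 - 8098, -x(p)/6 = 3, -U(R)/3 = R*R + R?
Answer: 4876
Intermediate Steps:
U(R) = -3*R - 3*R² (U(R) = -3*(R*R + R) = -3*(R² + R) = -3*(R + R²) = -3*R - 3*R²)
x(p) = -18 (x(p) = -6*3 = -18)
b = 4894
l(E) = -18
l(-82) + b = -18 + 4894 = 4876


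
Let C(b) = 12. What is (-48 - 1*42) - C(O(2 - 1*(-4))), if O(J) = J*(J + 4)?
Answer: -102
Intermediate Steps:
O(J) = J*(4 + J)
(-48 - 1*42) - C(O(2 - 1*(-4))) = (-48 - 1*42) - 1*12 = (-48 - 42) - 12 = -90 - 12 = -102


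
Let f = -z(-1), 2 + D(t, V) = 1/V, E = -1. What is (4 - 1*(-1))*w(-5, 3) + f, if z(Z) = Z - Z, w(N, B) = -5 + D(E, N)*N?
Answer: 30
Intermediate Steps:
D(t, V) = -2 + 1/V
w(N, B) = -5 + N*(-2 + 1/N) (w(N, B) = -5 + (-2 + 1/N)*N = -5 + N*(-2 + 1/N))
z(Z) = 0
f = 0 (f = -1*0 = 0)
(4 - 1*(-1))*w(-5, 3) + f = (4 - 1*(-1))*(-4 - 2*(-5)) + 0 = (4 + 1)*(-4 + 10) + 0 = 5*6 + 0 = 30 + 0 = 30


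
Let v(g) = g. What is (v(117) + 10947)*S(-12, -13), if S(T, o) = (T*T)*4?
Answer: 6372864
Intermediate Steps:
S(T, o) = 4*T² (S(T, o) = T²*4 = 4*T²)
(v(117) + 10947)*S(-12, -13) = (117 + 10947)*(4*(-12)²) = 11064*(4*144) = 11064*576 = 6372864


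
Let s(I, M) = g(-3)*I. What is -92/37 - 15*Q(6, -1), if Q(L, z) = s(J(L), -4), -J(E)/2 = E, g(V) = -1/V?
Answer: 2128/37 ≈ 57.513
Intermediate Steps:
J(E) = -2*E
s(I, M) = I/3 (s(I, M) = (-1/(-3))*I = (-1*(-⅓))*I = I/3)
Q(L, z) = -2*L/3 (Q(L, z) = (-2*L)/3 = -2*L/3)
-92/37 - 15*Q(6, -1) = -92/37 - (-10)*6 = -92*1/37 - 15*(-4) = -92/37 + 60 = 2128/37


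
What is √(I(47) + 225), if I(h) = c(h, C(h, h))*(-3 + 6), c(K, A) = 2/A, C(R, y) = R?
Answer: √497307/47 ≈ 15.004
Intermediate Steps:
I(h) = 6/h (I(h) = (2/h)*(-3 + 6) = (2/h)*3 = 6/h)
√(I(47) + 225) = √(6/47 + 225) = √(10581/47) = √497307/47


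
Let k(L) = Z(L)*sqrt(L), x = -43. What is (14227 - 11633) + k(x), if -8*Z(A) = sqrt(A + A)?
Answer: 2594 + 43*sqrt(2)/8 ≈ 2601.6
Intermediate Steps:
Z(A) = -sqrt(2)*sqrt(A)/8 (Z(A) = -sqrt(A + A)/8 = -sqrt(2)*sqrt(A)/8)
k(L) = -L*sqrt(2)/8 (k(L) = (-sqrt(2)*sqrt(L)/8)*sqrt(L) = -L*sqrt(2)/8)
(14227 - 11633) + k(x) = (14227 - 11633) - 1/8*(-43)*sqrt(2) = 2594 + 43*sqrt(2)/8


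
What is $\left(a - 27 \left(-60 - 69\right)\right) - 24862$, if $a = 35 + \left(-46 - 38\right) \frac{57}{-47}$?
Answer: $- \frac{998380}{47} \approx -21242.0$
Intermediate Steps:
$a = \frac{6433}{47}$ ($a = 35 - 84 \cdot 57 \left(- \frac{1}{47}\right) = 35 - - \frac{4788}{47} = 35 + \frac{4788}{47} = \frac{6433}{47} \approx 136.87$)
$\left(a - 27 \left(-60 - 69\right)\right) - 24862 = \left(\frac{6433}{47} - 27 \left(-60 - 69\right)\right) - 24862 = \left(\frac{6433}{47} - -3483\right) - 24862 = \left(\frac{6433}{47} + 3483\right) - 24862 = \frac{170134}{47} - 24862 = - \frac{998380}{47}$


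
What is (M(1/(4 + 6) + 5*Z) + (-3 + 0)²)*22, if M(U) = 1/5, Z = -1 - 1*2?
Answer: 1012/5 ≈ 202.40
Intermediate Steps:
Z = -3 (Z = -1 - 2 = -3)
M(U) = ⅕
(M(1/(4 + 6) + 5*Z) + (-3 + 0)²)*22 = (⅕ + (-3 + 0)²)*22 = (⅕ + (-3)²)*22 = (⅕ + 9)*22 = (46/5)*22 = 1012/5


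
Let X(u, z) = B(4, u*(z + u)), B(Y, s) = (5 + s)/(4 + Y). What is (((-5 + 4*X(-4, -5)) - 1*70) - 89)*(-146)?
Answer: 20951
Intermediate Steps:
B(Y, s) = (5 + s)/(4 + Y)
X(u, z) = 5/8 + u*(u + z)/8 (X(u, z) = (5 + u*(z + u))/(4 + 4) = (5 + u*(u + z))/8 = 5/8 + u*(u + z)/8)
(((-5 + 4*X(-4, -5)) - 1*70) - 89)*(-146) = (((-5 + 4*(5/8 + (⅛)*(-4)*(-4 - 5))) - 1*70) - 89)*(-146) = (((-5 + 4*(5/8 + (⅛)*(-4)*(-9))) - 70) - 89)*(-146) = (((-5 + 4*(5/8 + 9/2)) - 70) - 89)*(-146) = (((-5 + 4*(41/8)) - 70) - 89)*(-146) = (((-5 + 41/2) - 70) - 89)*(-146) = ((31/2 - 70) - 89)*(-146) = (-109/2 - 89)*(-146) = -287/2*(-146) = 20951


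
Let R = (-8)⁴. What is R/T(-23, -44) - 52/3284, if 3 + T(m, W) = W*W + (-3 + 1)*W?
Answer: 3336543/1659241 ≈ 2.0109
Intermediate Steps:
R = 4096
T(m, W) = -3 + W² - 2*W (T(m, W) = -3 + (W*W + (-3 + 1)*W) = -3 + (W² - 2*W) = -3 + W² - 2*W)
R/T(-23, -44) - 52/3284 = 4096/(-3 + (-44)² - 2*(-44)) - 52/3284 = 4096/(-3 + 1936 + 88) - 52*1/3284 = 4096/2021 - 13/821 = 3336543/1659241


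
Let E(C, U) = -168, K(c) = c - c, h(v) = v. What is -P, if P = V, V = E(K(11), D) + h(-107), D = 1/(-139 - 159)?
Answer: 275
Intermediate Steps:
K(c) = 0
D = -1/298 (D = 1/(-298) = -1/298 ≈ -0.0033557)
V = -275 (V = -168 - 107 = -275)
P = -275
-P = -1*(-275) = 275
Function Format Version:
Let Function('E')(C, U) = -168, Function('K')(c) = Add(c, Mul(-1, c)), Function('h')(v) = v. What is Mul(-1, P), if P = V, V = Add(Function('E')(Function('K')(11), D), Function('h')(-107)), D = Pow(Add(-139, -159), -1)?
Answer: 275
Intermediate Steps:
Function('K')(c) = 0
D = Rational(-1, 298) (D = Pow(-298, -1) = Rational(-1, 298) ≈ -0.0033557)
V = -275 (V = Add(-168, -107) = -275)
P = -275
Mul(-1, P) = Mul(-1, -275) = 275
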